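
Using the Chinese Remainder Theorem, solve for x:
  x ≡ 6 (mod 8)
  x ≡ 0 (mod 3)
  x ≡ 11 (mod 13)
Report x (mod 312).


Moduli 8, 3, 13 are pairwise coprime; by CRT there is a unique solution modulo M = 8 · 3 · 13 = 312.
Solve pairwise, accumulating the modulus:
  Start with x ≡ 6 (mod 8).
  Combine with x ≡ 0 (mod 3): since gcd(8, 3) = 1, we get a unique residue mod 24.
    Write x = 6 + 8·t and substitute into x ≡ 0 (mod 3): 8·t ≡ 0 − 6 = -6 (mod 3).
    Reduce coefficients mod 3: 2·t ≡ 0 (mod 3).
    The inverse of 2 mod 3 is 2 (since 2·2 = 4 = 1·3 + 1), so t ≡ 2·0 = 0 ≡ 0 (mod 3).
    Then x = 6 + 8·0 = 6, valid modulo lcm(8, 3) = 24: x ≡ 6 (mod 24).
  Combine with x ≡ 11 (mod 13): since gcd(24, 13) = 1, we get a unique residue mod 312.
    Write x = 6 + 24·t and substitute into x ≡ 11 (mod 13): 24·t ≡ 11 − 6 = 5 (mod 13).
    Reduce coefficients mod 13: 11·t ≡ 5 (mod 13).
    The inverse of 11 mod 13 is 6 (since 11·6 = 66 = 5·13 + 1), so t ≡ 6·5 = 30 ≡ 4 (mod 13).
    Then x = 6 + 24·4 = 102, valid modulo lcm(24, 13) = 312: x ≡ 102 (mod 312).
Verify: 102 mod 8 = 6 ✓, 102 mod 3 = 0 ✓, 102 mod 13 = 11 ✓.

x ≡ 102 (mod 312).


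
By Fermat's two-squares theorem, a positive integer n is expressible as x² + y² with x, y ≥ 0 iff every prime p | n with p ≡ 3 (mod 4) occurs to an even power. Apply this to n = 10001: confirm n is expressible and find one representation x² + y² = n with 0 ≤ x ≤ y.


Step 1: Factor n = 10001 = 73 · 137.
Step 2: Check the mod-4 condition on each prime factor: 73 ≡ 1 (mod 4), exponent 1; 137 ≡ 1 (mod 4), exponent 1.
All primes ≡ 3 (mod 4) appear to even exponent (or don't appear), so by the two-squares theorem n IS expressible as a sum of two squares.
Step 3: Build a representation. Here n = 73 · 137 is a product of primes ≡ 1 (mod 4). Each prime p ≡ 1 (mod 4) is itself a sum of two squares; find a² by testing p − a² for a perfect square:
  73: 73 − 1² = 72, 73 − 2² = 69, 73 − 3² = 64 = 8² ⇒ 73 = 3² + 8².
  137: 137 − 1² = 136, 137 − 2² = 133, 137 − 3² = 128, 137 − 4² = 121 = 11² ⇒ 137 = 4² + 11².
  Combine using the Brahmagupta–Fibonacci identity (a² + b²)(c² + d²) = (ac − bd)² + (ad + bc)² = (ac + bd)² + (ad − bc)²:
  73 · 137 = 10001: from (3² + 8²)(4² + 11²), take (3·4 − 8·11, 3·11 + 8·4) = (12 − 88, 33 + 32) = (-76, 65); dropping signs (only squares matter) gives (76, 65); check 76² + 65² = 5776 + 4225 = 10001 ✓.
Step 4: Order so x ≤ y and verify: 65² + 76² = 4225 + 5776 = 10001 = n. ✓

n = 10001 = 65² + 76² (one valid representation with x ≤ y).


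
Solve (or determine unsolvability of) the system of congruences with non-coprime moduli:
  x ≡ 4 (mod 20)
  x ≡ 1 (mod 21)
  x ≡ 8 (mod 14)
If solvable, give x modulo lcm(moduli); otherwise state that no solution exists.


Moduli 20, 21, 14 are not pairwise coprime, so CRT works modulo lcm(m_i) when all pairwise compatibility conditions hold.
Pairwise compatibility: gcd(m_i, m_j) must divide a_i - a_j for every pair.
Merge one congruence at a time:
  Start: x ≡ 4 (mod 20).
  Combine with x ≡ 1 (mod 21): gcd(20, 21) = 1; 1 - 4 = -3, which IS divisible by 1, so compatible.
    Write x = 4 + 20·t and substitute into x ≡ 1 (mod 21): 20·t ≡ 1 − 4 = -3 (mod 21).
    Reduce coefficients mod 21: 20·t ≡ 18 (mod 21).
    The inverse of 20 mod 21 is 20 (since 20·20 = 400 = 19·21 + 1), so t ≡ 20·18 = 360 ≡ 3 (mod 21).
    Then x = 4 + 20·3 = 64, valid modulo lcm(20, 21) = 420: x ≡ 64 (mod 420).
  Combine with x ≡ 8 (mod 14): gcd(420, 14) = 14; 8 - 64 = -56, which IS divisible by 14, so compatible.
    Write x = 64 + 420·t and substitute into x ≡ 8 (mod 14): 420·t ≡ 8 − 64 = -56 (mod 14).
    Divide the congruence (and modulus) by g = 14: 30·t ≡ -4 (mod 1).
    Modulo 1 every t works; take t = 0.
    Then x = 64 + 420·0 = 64, valid modulo lcm(420, 14) = 420: x ≡ 64 (mod 420).
Verify: 64 mod 20 = 4, 64 mod 21 = 1, 64 mod 14 = 8.

x ≡ 64 (mod 420).


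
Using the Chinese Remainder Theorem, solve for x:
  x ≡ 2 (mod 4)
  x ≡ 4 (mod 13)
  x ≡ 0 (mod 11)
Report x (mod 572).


Moduli 4, 13, 11 are pairwise coprime; by CRT there is a unique solution modulo M = 4 · 13 · 11 = 572.
Solve pairwise, accumulating the modulus:
  Start with x ≡ 2 (mod 4).
  Combine with x ≡ 4 (mod 13): since gcd(4, 13) = 1, we get a unique residue mod 52.
    Write x = 2 + 4·t and substitute into x ≡ 4 (mod 13): 4·t ≡ 4 − 2 = 2 (mod 13).
    The inverse of 4 mod 13 is 10 (since 4·10 = 40 = 3·13 + 1), so t ≡ 10·2 = 20 ≡ 7 (mod 13).
    Then x = 2 + 4·7 = 30, valid modulo lcm(4, 13) = 52: x ≡ 30 (mod 52).
  Combine with x ≡ 0 (mod 11): since gcd(52, 11) = 1, we get a unique residue mod 572.
    Write x = 30 + 52·t and substitute into x ≡ 0 (mod 11): 52·t ≡ 0 − 30 = -30 (mod 11).
    Reduce coefficients mod 11: 8·t ≡ 3 (mod 11).
    The inverse of 8 mod 11 is 7 (since 8·7 = 56 = 5·11 + 1), so t ≡ 7·3 = 21 ≡ 10 (mod 11).
    Then x = 30 + 52·10 = 550, valid modulo lcm(52, 11) = 572: x ≡ 550 (mod 572).
Verify: 550 mod 4 = 2 ✓, 550 mod 13 = 4 ✓, 550 mod 11 = 0 ✓.

x ≡ 550 (mod 572).


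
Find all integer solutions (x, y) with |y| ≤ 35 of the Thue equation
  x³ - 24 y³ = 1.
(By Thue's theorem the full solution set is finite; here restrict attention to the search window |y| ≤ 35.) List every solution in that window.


The equation is x³ - 24y³ = 1. For fixed y, x³ = 24·y³ + 1, so a solution requires the RHS to be a perfect cube.
Strategy: iterate y from -35 to 35, compute RHS = 24·y³ + 1, and check whether it is a (positive or negative) perfect cube.
Check small values of y:
  y = 0: RHS = 1 = (1)³ ⇒ x = 1 works.
  y = 1: RHS = 25 is not a perfect cube.
  y = -1: RHS = -23 is not a perfect cube.
  y = 2: RHS = 193 is not a perfect cube.
  y = -2: RHS = -191 is not a perfect cube.
  y = 3: RHS = 649 is not a perfect cube.
  y = -3: RHS = -647 is not a perfect cube.
Continuing the search up to |y| = 35 finds no further solutions beyond those listed.
Collected solutions: (1, 0).

Solutions (with |y| ≤ 35): (1, 0).


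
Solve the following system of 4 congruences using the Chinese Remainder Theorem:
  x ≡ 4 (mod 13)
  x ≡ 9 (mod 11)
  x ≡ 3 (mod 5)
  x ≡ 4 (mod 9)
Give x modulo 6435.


Product of moduli M = 13 · 11 · 5 · 9 = 6435.
Merge one congruence at a time:
  Start: x ≡ 4 (mod 13).
  Combine with x ≡ 9 (mod 11); new modulus lcm = 143.
    Write x = 4 + 13·t and substitute into x ≡ 9 (mod 11): 13·t ≡ 9 − 4 = 5 (mod 11).
    Reduce coefficients mod 11: 2·t ≡ 5 (mod 11).
    The inverse of 2 mod 11 is 6 (since 2·6 = 12 = 1·11 + 1), so t ≡ 6·5 = 30 ≡ 8 (mod 11).
    Then x = 4 + 13·8 = 108, valid modulo lcm(13, 11) = 143: x ≡ 108 (mod 143).
  Combine with x ≡ 3 (mod 5); new modulus lcm = 715.
    Write x = 108 + 143·t and substitute into x ≡ 3 (mod 5): 143·t ≡ 3 − 108 = -105 (mod 5).
    Reduce coefficients mod 5: 3·t ≡ 0 (mod 5).
    The inverse of 3 mod 5 is 2 (since 3·2 = 6 = 1·5 + 1), so t ≡ 2·0 = 0 ≡ 0 (mod 5).
    Then x = 108 + 143·0 = 108, valid modulo lcm(143, 5) = 715: x ≡ 108 (mod 715).
  Combine with x ≡ 4 (mod 9); new modulus lcm = 6435.
    Write x = 108 + 715·t and substitute into x ≡ 4 (mod 9): 715·t ≡ 4 − 108 = -104 (mod 9).
    Reduce coefficients mod 9: 4·t ≡ 4 (mod 9).
    The inverse of 4 mod 9 is 7 (since 4·7 = 28 = 3·9 + 1), so t ≡ 7·4 = 28 ≡ 1 (mod 9).
    Then x = 108 + 715·1 = 823, valid modulo lcm(715, 9) = 6435: x ≡ 823 (mod 6435).
Verify against each original: 823 mod 13 = 4, 823 mod 11 = 9, 823 mod 5 = 3, 823 mod 9 = 4.

x ≡ 823 (mod 6435).


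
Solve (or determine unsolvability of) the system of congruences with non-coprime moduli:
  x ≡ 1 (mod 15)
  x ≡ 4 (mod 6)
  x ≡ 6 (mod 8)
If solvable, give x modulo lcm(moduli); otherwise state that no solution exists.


Moduli 15, 6, 8 are not pairwise coprime, so CRT works modulo lcm(m_i) when all pairwise compatibility conditions hold.
Pairwise compatibility: gcd(m_i, m_j) must divide a_i - a_j for every pair.
Merge one congruence at a time:
  Start: x ≡ 1 (mod 15).
  Combine with x ≡ 4 (mod 6): gcd(15, 6) = 3; 4 - 1 = 3, which IS divisible by 3, so compatible.
    Write x = 1 + 15·t and substitute into x ≡ 4 (mod 6): 15·t ≡ 4 − 1 = 3 (mod 6).
    Divide the congruence (and modulus) by g = 3: 5·t ≡ 1 (mod 2).
    Reduce coefficients mod 2: 1·t ≡ 1 (mod 2).
    So t ≡ 1 (mod 2).
    Then x = 1 + 15·1 = 16, valid modulo lcm(15, 6) = 30: x ≡ 16 (mod 30).
  Combine with x ≡ 6 (mod 8): gcd(30, 8) = 2; 6 - 16 = -10, which IS divisible by 2, so compatible.
    Write x = 16 + 30·t and substitute into x ≡ 6 (mod 8): 30·t ≡ 6 − 16 = -10 (mod 8).
    Divide the congruence (and modulus) by g = 2: 15·t ≡ -5 (mod 4).
    Reduce coefficients mod 4: 3·t ≡ 3 (mod 4).
    The inverse of 3 mod 4 is 3 (since 3·3 = 9 = 2·4 + 1), so t ≡ 3·3 = 9 ≡ 1 (mod 4).
    Then x = 16 + 30·1 = 46, valid modulo lcm(30, 8) = 120: x ≡ 46 (mod 120).
Verify: 46 mod 15 = 1, 46 mod 6 = 4, 46 mod 8 = 6.

x ≡ 46 (mod 120).


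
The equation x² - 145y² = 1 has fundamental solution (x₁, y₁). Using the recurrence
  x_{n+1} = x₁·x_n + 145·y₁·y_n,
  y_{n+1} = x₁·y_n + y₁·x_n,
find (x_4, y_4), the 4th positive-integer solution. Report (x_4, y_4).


Step 1: Find the fundamental solution (x₁, y₁) of x² - 145y² = 1.
  Expand √145 as a continued fraction. a₀ = ⌊√145⌋ = 12; iterate m_{k+1} = d_k·a_k − m_k, d_{k+1} = (145 − m_{k+1}²)/d_k, a_{k+1} = ⌊(a₀ + m_{k+1})/d_{k+1}⌋ (starting m₀ = 0, d₀ = 1), with convergents p_k = a_k·p_{k-1} + p_{k-2}, q_k = a_k·q_{k-1} + q_{k-2} (p₋₁ = 1, q₋₁ = 0):
  k = 0: a₀ = 12; p₀/q₀ = 12/1; p₀² − 145·q₀² = 144 − 145 = -1.
  k = 1: m = 12, d = 1, a = ⌊(12 + 12)/1⌋ = 24; p/q = (24·12 + 1)/(24·1 + 0) = 289/24; p² − 145·q² = 83521 − 83520 = 1.
  The first convergent with p² − 145·q² = 1 gives the fundamental solution (x₁, y₁) = (289, 24).
Step 2: Apply the recurrence (x_{n+1}, y_{n+1}) = (x₁x_n + 145y₁y_n, x₁y_n + y₁x_n) repeatedly.
  From (x_1, y_1) = (289, 24): x_2 = 289·289 + 145·24·24 = 167041; y_2 = 289·24 + 24·289 = 13872.
  From (x_2, y_2) = (167041, 13872): x_3 = 289·167041 + 145·24·13872 = 96549409; y_3 = 289·13872 + 24·167041 = 8017992.
  From (x_3, y_3) = (96549409, 8017992): x_4 = 289·96549409 + 145·24·8017992 = 55805391361; y_4 = 289·8017992 + 24·96549409 = 4634385504.
Step 3: Verify x_4² - 145·y_4² = 3114241704954373432321 - 3114241704954373432320 = 1 (should be 1). ✓

(x_1, y_1) = (289, 24); (x_4, y_4) = (55805391361, 4634385504).


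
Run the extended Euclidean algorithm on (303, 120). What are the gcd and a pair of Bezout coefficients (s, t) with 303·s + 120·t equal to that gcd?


Euclidean algorithm on (303, 120) — divide until remainder is 0:
  303 = 2 · 120 + 63
  120 = 1 · 63 + 57
  63 = 1 · 57 + 6
  57 = 9 · 6 + 3
  6 = 2 · 3 + 0
gcd(303, 120) = 3.
Track Bezout coefficients alongside the remainders: start with r₀ = 303 = a·1 + b·0 (s = 1, t = 0) and r₁ = 120 = a·0 + b·1 (s = 0, t = 1); each new remainder r_{k+1} = r_{k-1} − q_k·r_k inherits s_{k+1} = s_{k-1} − q_k·s_k, t_{k+1} = t_{k-1} − q_k·t_k, so r_k = a·s_k + b·t_k at every step:
  q = 2: r = 63, s = 1 − 2·0 = 1, t = 0 − 2·1 = -2  (check: 303·1 + 120·(-2) = 63)
  q = 1: r = 57, s = 0 − 1·1 = -1, t = 1 − 1·(-2) = 3  (check: 303·(-1) + 120·3 = 57)
  q = 1: r = 6, s = 1 − 1·(-1) = 2, t = -2 − 1·3 = -5  (check: 303·2 + 120·(-5) = 6)
  q = 9: r = 3, s = -1 − 9·2 = -19, t = 3 − 9·(-5) = 48  (check: 303·(-19) + 120·48 = 3)
The row with r = 3 (the gcd) gives the Bezout coefficients s = -19, t = 48.
Result: 303 · (-19) + 120 · (48) = 3.

gcd(303, 120) = 3; s = -19, t = 48 (check: 303·(-19) + 120·48 = 3).


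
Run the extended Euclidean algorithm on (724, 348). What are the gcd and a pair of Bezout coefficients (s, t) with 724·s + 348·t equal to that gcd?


Euclidean algorithm on (724, 348) — divide until remainder is 0:
  724 = 2 · 348 + 28
  348 = 12 · 28 + 12
  28 = 2 · 12 + 4
  12 = 3 · 4 + 0
gcd(724, 348) = 4.
Track Bezout coefficients alongside the remainders: start with r₀ = 724 = a·1 + b·0 (s = 1, t = 0) and r₁ = 348 = a·0 + b·1 (s = 0, t = 1); each new remainder r_{k+1} = r_{k-1} − q_k·r_k inherits s_{k+1} = s_{k-1} − q_k·s_k, t_{k+1} = t_{k-1} − q_k·t_k, so r_k = a·s_k + b·t_k at every step:
  q = 2: r = 28, s = 1 − 2·0 = 1, t = 0 − 2·1 = -2  (check: 724·1 + 348·(-2) = 28)
  q = 12: r = 12, s = 0 − 12·1 = -12, t = 1 − 12·(-2) = 25  (check: 724·(-12) + 348·25 = 12)
  q = 2: r = 4, s = 1 − 2·(-12) = 25, t = -2 − 2·25 = -52  (check: 724·25 + 348·(-52) = 4)
The row with r = 4 (the gcd) gives the Bezout coefficients s = 25, t = -52.
Result: 724 · (25) + 348 · (-52) = 4.

gcd(724, 348) = 4; s = 25, t = -52 (check: 724·25 + 348·(-52) = 4).


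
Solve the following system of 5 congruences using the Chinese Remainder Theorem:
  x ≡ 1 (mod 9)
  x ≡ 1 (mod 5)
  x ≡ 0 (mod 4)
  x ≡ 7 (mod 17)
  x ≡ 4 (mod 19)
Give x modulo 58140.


Product of moduli M = 9 · 5 · 4 · 17 · 19 = 58140.
Merge one congruence at a time:
  Start: x ≡ 1 (mod 9).
  Combine with x ≡ 1 (mod 5); new modulus lcm = 45.
    Write x = 1 + 9·t and substitute into x ≡ 1 (mod 5): 9·t ≡ 1 − 1 = 0 (mod 5).
    Reduce coefficients mod 5: 4·t ≡ 0 (mod 5).
    The inverse of 4 mod 5 is 4 (since 4·4 = 16 = 3·5 + 1), so t ≡ 4·0 = 0 ≡ 0 (mod 5).
    Then x = 1 + 9·0 = 1, valid modulo lcm(9, 5) = 45: x ≡ 1 (mod 45).
  Combine with x ≡ 0 (mod 4); new modulus lcm = 180.
    Write x = 1 + 45·t and substitute into x ≡ 0 (mod 4): 45·t ≡ 0 − 1 = -1 (mod 4).
    Reduce coefficients mod 4: 1·t ≡ 3 (mod 4).
    So t ≡ 3 (mod 4).
    Then x = 1 + 45·3 = 136, valid modulo lcm(45, 4) = 180: x ≡ 136 (mod 180).
  Combine with x ≡ 7 (mod 17); new modulus lcm = 3060.
    Write x = 136 + 180·t and substitute into x ≡ 7 (mod 17): 180·t ≡ 7 − 136 = -129 (mod 17).
    Reduce coefficients mod 17: 10·t ≡ 7 (mod 17).
    The inverse of 10 mod 17 is 12 (since 10·12 = 120 = 7·17 + 1), so t ≡ 12·7 = 84 ≡ 16 (mod 17).
    Then x = 136 + 180·16 = 3016, valid modulo lcm(180, 17) = 3060: x ≡ 3016 (mod 3060).
  Combine with x ≡ 4 (mod 19); new modulus lcm = 58140.
    Write x = 3016 + 3060·t and substitute into x ≡ 4 (mod 19): 3060·t ≡ 4 − 3016 = -3012 (mod 19).
    Reduce coefficients mod 19: 1·t ≡ 9 (mod 19).
    So t ≡ 9 (mod 19).
    Then x = 3016 + 3060·9 = 30556, valid modulo lcm(3060, 19) = 58140: x ≡ 30556 (mod 58140).
Verify against each original: 30556 mod 9 = 1, 30556 mod 5 = 1, 30556 mod 4 = 0, 30556 mod 17 = 7, 30556 mod 19 = 4.

x ≡ 30556 (mod 58140).


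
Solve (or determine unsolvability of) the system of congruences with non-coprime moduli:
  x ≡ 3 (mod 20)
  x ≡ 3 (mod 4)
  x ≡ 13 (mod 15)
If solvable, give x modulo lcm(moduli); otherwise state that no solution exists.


Moduli 20, 4, 15 are not pairwise coprime, so CRT works modulo lcm(m_i) when all pairwise compatibility conditions hold.
Pairwise compatibility: gcd(m_i, m_j) must divide a_i - a_j for every pair.
Merge one congruence at a time:
  Start: x ≡ 3 (mod 20).
  Combine with x ≡ 3 (mod 4): gcd(20, 4) = 4; 3 - 3 = 0, which IS divisible by 4, so compatible.
    Write x = 3 + 20·t and substitute into x ≡ 3 (mod 4): 20·t ≡ 3 − 3 = 0 (mod 4).
    Divide the congruence (and modulus) by g = 4: 5·t ≡ 0 (mod 1).
    Modulo 1 every t works; take t = 0.
    Then x = 3 + 20·0 = 3, valid modulo lcm(20, 4) = 20: x ≡ 3 (mod 20).
  Combine with x ≡ 13 (mod 15): gcd(20, 15) = 5; 13 - 3 = 10, which IS divisible by 5, so compatible.
    Write x = 3 + 20·t and substitute into x ≡ 13 (mod 15): 20·t ≡ 13 − 3 = 10 (mod 15).
    Divide the congruence (and modulus) by g = 5: 4·t ≡ 2 (mod 3).
    Reduce coefficients mod 3: 1·t ≡ 2 (mod 3).
    So t ≡ 2 (mod 3).
    Then x = 3 + 20·2 = 43, valid modulo lcm(20, 15) = 60: x ≡ 43 (mod 60).
Verify: 43 mod 20 = 3, 43 mod 4 = 3, 43 mod 15 = 13.

x ≡ 43 (mod 60).


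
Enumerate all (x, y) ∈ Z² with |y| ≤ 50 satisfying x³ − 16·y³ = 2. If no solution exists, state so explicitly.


The equation is x³ - 16y³ = 2. For fixed y, x³ = 16·y³ + 2, so a solution requires the RHS to be a perfect cube.
Strategy: iterate y from -50 to 50, compute RHS = 16·y³ + 2, and check whether it is a (positive or negative) perfect cube.
Check small values of y:
  y = 0: RHS = 2 is not a perfect cube.
  y = 1: RHS = 18 is not a perfect cube.
  y = -1: RHS = -14 is not a perfect cube.
  y = 2: RHS = 130 is not a perfect cube.
  y = -2: RHS = -126 is not a perfect cube.
  y = 3: RHS = 434 is not a perfect cube.
  y = -3: RHS = -430 is not a perfect cube.
Continuing the search up to |y| = 50 finds no solutions either.
No (x, y) in the scanned range satisfies the equation.

No integer solutions with |y| ≤ 50.


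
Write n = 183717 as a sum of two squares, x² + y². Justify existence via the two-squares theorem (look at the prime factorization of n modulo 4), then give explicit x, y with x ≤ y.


Step 1: Factor n = 183717 = 3^2 · 137 · 149.
Step 2: Check the mod-4 condition on each prime factor: 3 ≡ 3 (mod 4), exponent 2 (must be even); 137 ≡ 1 (mod 4), exponent 1; 149 ≡ 1 (mod 4), exponent 1.
All primes ≡ 3 (mod 4) appear to even exponent (or don't appear), so by the two-squares theorem n IS expressible as a sum of two squares.
Step 3: Build a representation. Group n = k² · m with k = 3 and m = 137 · 149 = 20413 (a product of primes ≡ 1 (mod 4)); a representation of m scales to one of n via (k·x)² + (k·y)² = k²(x² + y²). Each prime p ≡ 1 (mod 4) is itself a sum of two squares; find a² by testing p − a² for a perfect square:
  137: 137 − 1² = 136, 137 − 2² = 133, 137 − 3² = 128, 137 − 4² = 121 = 11² ⇒ 137 = 4² + 11².
  149: 149 − 1² = 148, 149 − 2² = 145, 149 − 3² = 140, 149 − 4² = 133, 149 − 5² = 124, 149 − 6² = 113, 149 − 7² = 100 = 10² ⇒ 149 = 7² + 10².
  Combine using the Brahmagupta–Fibonacci identity (a² + b²)(c² + d²) = (ac − bd)² + (ad + bc)² = (ac + bd)² + (ad − bc)²:
  137 · 149 = 20413: from (4² + 11²)(7² + 10²), take (4·7 − 11·10, 4·10 + 11·7) = (28 − 110, 40 + 77) = (-82, 117); dropping signs (only squares matter) gives (82, 117); check 82² + 117² = 6724 + 13689 = 20413 ✓.
  Scale by k = 3: (3·82, 3·117) = (246, 351).
Step 4: Order so x ≤ y and verify: 246² + 351² = 60516 + 123201 = 183717 = n. ✓

n = 183717 = 246² + 351² (one valid representation with x ≤ y).


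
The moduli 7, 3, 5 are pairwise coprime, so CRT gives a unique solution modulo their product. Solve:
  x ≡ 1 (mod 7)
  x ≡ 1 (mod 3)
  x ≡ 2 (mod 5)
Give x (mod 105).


Moduli 7, 3, 5 are pairwise coprime; by CRT there is a unique solution modulo M = 7 · 3 · 5 = 105.
Solve pairwise, accumulating the modulus:
  Start with x ≡ 1 (mod 7).
  Combine with x ≡ 1 (mod 3): since gcd(7, 3) = 1, we get a unique residue mod 21.
    Write x = 1 + 7·t and substitute into x ≡ 1 (mod 3): 7·t ≡ 1 − 1 = 0 (mod 3).
    Reduce coefficients mod 3: 1·t ≡ 0 (mod 3).
    So t ≡ 0 (mod 3).
    Then x = 1 + 7·0 = 1, valid modulo lcm(7, 3) = 21: x ≡ 1 (mod 21).
  Combine with x ≡ 2 (mod 5): since gcd(21, 5) = 1, we get a unique residue mod 105.
    Write x = 1 + 21·t and substitute into x ≡ 2 (mod 5): 21·t ≡ 2 − 1 = 1 (mod 5).
    Reduce coefficients mod 5: 1·t ≡ 1 (mod 5).
    So t ≡ 1 (mod 5).
    Then x = 1 + 21·1 = 22, valid modulo lcm(21, 5) = 105: x ≡ 22 (mod 105).
Verify: 22 mod 7 = 1 ✓, 22 mod 3 = 1 ✓, 22 mod 5 = 2 ✓.

x ≡ 22 (mod 105).


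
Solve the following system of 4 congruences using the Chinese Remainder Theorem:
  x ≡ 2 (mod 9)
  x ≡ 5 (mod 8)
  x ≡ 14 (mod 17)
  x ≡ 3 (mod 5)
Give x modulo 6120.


Product of moduli M = 9 · 8 · 17 · 5 = 6120.
Merge one congruence at a time:
  Start: x ≡ 2 (mod 9).
  Combine with x ≡ 5 (mod 8); new modulus lcm = 72.
    Write x = 2 + 9·t and substitute into x ≡ 5 (mod 8): 9·t ≡ 5 − 2 = 3 (mod 8).
    Reduce coefficients mod 8: 1·t ≡ 3 (mod 8).
    So t ≡ 3 (mod 8).
    Then x = 2 + 9·3 = 29, valid modulo lcm(9, 8) = 72: x ≡ 29 (mod 72).
  Combine with x ≡ 14 (mod 17); new modulus lcm = 1224.
    Write x = 29 + 72·t and substitute into x ≡ 14 (mod 17): 72·t ≡ 14 − 29 = -15 (mod 17).
    Reduce coefficients mod 17: 4·t ≡ 2 (mod 17).
    The inverse of 4 mod 17 is 13 (since 4·13 = 52 = 3·17 + 1), so t ≡ 13·2 = 26 ≡ 9 (mod 17).
    Then x = 29 + 72·9 = 677, valid modulo lcm(72, 17) = 1224: x ≡ 677 (mod 1224).
  Combine with x ≡ 3 (mod 5); new modulus lcm = 6120.
    Write x = 677 + 1224·t and substitute into x ≡ 3 (mod 5): 1224·t ≡ 3 − 677 = -674 (mod 5).
    Reduce coefficients mod 5: 4·t ≡ 1 (mod 5).
    The inverse of 4 mod 5 is 4 (since 4·4 = 16 = 3·5 + 1), so t ≡ 4·1 = 4 ≡ 4 (mod 5).
    Then x = 677 + 1224·4 = 5573, valid modulo lcm(1224, 5) = 6120: x ≡ 5573 (mod 6120).
Verify against each original: 5573 mod 9 = 2, 5573 mod 8 = 5, 5573 mod 17 = 14, 5573 mod 5 = 3.

x ≡ 5573 (mod 6120).


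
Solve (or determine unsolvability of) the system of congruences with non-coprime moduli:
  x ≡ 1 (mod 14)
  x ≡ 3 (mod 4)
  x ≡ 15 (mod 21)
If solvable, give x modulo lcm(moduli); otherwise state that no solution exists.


Moduli 14, 4, 21 are not pairwise coprime, so CRT works modulo lcm(m_i) when all pairwise compatibility conditions hold.
Pairwise compatibility: gcd(m_i, m_j) must divide a_i - a_j for every pair.
Merge one congruence at a time:
  Start: x ≡ 1 (mod 14).
  Combine with x ≡ 3 (mod 4): gcd(14, 4) = 2; 3 - 1 = 2, which IS divisible by 2, so compatible.
    Write x = 1 + 14·t and substitute into x ≡ 3 (mod 4): 14·t ≡ 3 − 1 = 2 (mod 4).
    Divide the congruence (and modulus) by g = 2: 7·t ≡ 1 (mod 2).
    Reduce coefficients mod 2: 1·t ≡ 1 (mod 2).
    So t ≡ 1 (mod 2).
    Then x = 1 + 14·1 = 15, valid modulo lcm(14, 4) = 28: x ≡ 15 (mod 28).
  Combine with x ≡ 15 (mod 21): gcd(28, 21) = 7; 15 - 15 = 0, which IS divisible by 7, so compatible.
    Write x = 15 + 28·t and substitute into x ≡ 15 (mod 21): 28·t ≡ 15 − 15 = 0 (mod 21).
    Divide the congruence (and modulus) by g = 7: 4·t ≡ 0 (mod 3).
    Reduce coefficients mod 3: 1·t ≡ 0 (mod 3).
    So t ≡ 0 (mod 3).
    Then x = 15 + 28·0 = 15, valid modulo lcm(28, 21) = 84: x ≡ 15 (mod 84).
Verify: 15 mod 14 = 1, 15 mod 4 = 3, 15 mod 21 = 15.

x ≡ 15 (mod 84).


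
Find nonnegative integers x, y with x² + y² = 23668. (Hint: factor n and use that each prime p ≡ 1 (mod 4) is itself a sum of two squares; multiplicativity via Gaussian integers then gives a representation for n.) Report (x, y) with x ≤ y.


Step 1: Factor n = 23668 = 2^2 · 61 · 97.
Step 2: Check the mod-4 condition on each prime factor: 2 = 2 (special); 61 ≡ 1 (mod 4), exponent 1; 97 ≡ 1 (mod 4), exponent 1.
All primes ≡ 3 (mod 4) appear to even exponent (or don't appear), so by the two-squares theorem n IS expressible as a sum of two squares.
Step 3: Build a representation. Group n = k² · m with k = 2 and m = 61 · 97 = 5917 (a product of primes ≡ 1 (mod 4)); a representation of m scales to one of n via (k·x)² + (k·y)² = k²(x² + y²). Each prime p ≡ 1 (mod 4) is itself a sum of two squares; find a² by testing p − a² for a perfect square:
  61: 61 − 1² = 60, 61 − 2² = 57, 61 − 3² = 52, 61 − 4² = 45, 61 − 5² = 36 = 6² ⇒ 61 = 5² + 6².
  97: 97 − 1² = 96, 97 − 2² = 93, 97 − 3² = 88, 97 − 4² = 81 = 9² ⇒ 97 = 4² + 9².
  Combine using the Brahmagupta–Fibonacci identity (a² + b²)(c² + d²) = (ac − bd)² + (ad + bc)² = (ac + bd)² + (ad − bc)²:
  61 · 97 = 5917: from (5² + 6²)(4² + 9²), take (5·4 − 6·9, 5·9 + 6·4) = (20 − 54, 45 + 24) = (-34, 69); dropping signs (only squares matter) gives (34, 69); check 34² + 69² = 1156 + 4761 = 5917 ✓.
  Scale by k = 2: (2·34, 2·69) = (68, 138).
Step 4: Order so x ≤ y and verify: 68² + 138² = 4624 + 19044 = 23668 = n. ✓

n = 23668 = 68² + 138² (one valid representation with x ≤ y).


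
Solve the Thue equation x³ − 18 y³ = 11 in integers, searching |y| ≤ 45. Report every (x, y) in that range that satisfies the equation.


The equation is x³ - 18y³ = 11. For fixed y, x³ = 18·y³ + 11, so a solution requires the RHS to be a perfect cube.
Strategy: iterate y from -45 to 45, compute RHS = 18·y³ + 11, and check whether it is a (positive or negative) perfect cube.
Check small values of y:
  y = 0: RHS = 11 is not a perfect cube.
  y = 1: RHS = 29 is not a perfect cube.
  y = -1: RHS = -7 is not a perfect cube.
  y = 2: RHS = 155 is not a perfect cube.
  y = -2: RHS = -133 is not a perfect cube.
  y = 3: RHS = 497 is not a perfect cube.
  y = -3: RHS = -475 is not a perfect cube.
Continuing the search up to |y| = 45 finds no solutions either.
No (x, y) in the scanned range satisfies the equation.

No integer solutions with |y| ≤ 45.


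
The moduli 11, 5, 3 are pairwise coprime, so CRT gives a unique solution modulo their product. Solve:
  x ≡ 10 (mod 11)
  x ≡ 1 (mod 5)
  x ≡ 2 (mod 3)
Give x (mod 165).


Moduli 11, 5, 3 are pairwise coprime; by CRT there is a unique solution modulo M = 11 · 5 · 3 = 165.
Solve pairwise, accumulating the modulus:
  Start with x ≡ 10 (mod 11).
  Combine with x ≡ 1 (mod 5): since gcd(11, 5) = 1, we get a unique residue mod 55.
    Write x = 10 + 11·t and substitute into x ≡ 1 (mod 5): 11·t ≡ 1 − 10 = -9 (mod 5).
    Reduce coefficients mod 5: 1·t ≡ 1 (mod 5).
    So t ≡ 1 (mod 5).
    Then x = 10 + 11·1 = 21, valid modulo lcm(11, 5) = 55: x ≡ 21 (mod 55).
  Combine with x ≡ 2 (mod 3): since gcd(55, 3) = 1, we get a unique residue mod 165.
    Write x = 21 + 55·t and substitute into x ≡ 2 (mod 3): 55·t ≡ 2 − 21 = -19 (mod 3).
    Reduce coefficients mod 3: 1·t ≡ 2 (mod 3).
    So t ≡ 2 (mod 3).
    Then x = 21 + 55·2 = 131, valid modulo lcm(55, 3) = 165: x ≡ 131 (mod 165).
Verify: 131 mod 11 = 10 ✓, 131 mod 5 = 1 ✓, 131 mod 3 = 2 ✓.

x ≡ 131 (mod 165).


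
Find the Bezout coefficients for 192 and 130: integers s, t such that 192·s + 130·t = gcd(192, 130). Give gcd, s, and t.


Euclidean algorithm on (192, 130) — divide until remainder is 0:
  192 = 1 · 130 + 62
  130 = 2 · 62 + 6
  62 = 10 · 6 + 2
  6 = 3 · 2 + 0
gcd(192, 130) = 2.
Track Bezout coefficients alongside the remainders: start with r₀ = 192 = a·1 + b·0 (s = 1, t = 0) and r₁ = 130 = a·0 + b·1 (s = 0, t = 1); each new remainder r_{k+1} = r_{k-1} − q_k·r_k inherits s_{k+1} = s_{k-1} − q_k·s_k, t_{k+1} = t_{k-1} − q_k·t_k, so r_k = a·s_k + b·t_k at every step:
  q = 1: r = 62, s = 1 − 1·0 = 1, t = 0 − 1·1 = -1  (check: 192·1 + 130·(-1) = 62)
  q = 2: r = 6, s = 0 − 2·1 = -2, t = 1 − 2·(-1) = 3  (check: 192·(-2) + 130·3 = 6)
  q = 10: r = 2, s = 1 − 10·(-2) = 21, t = -1 − 10·3 = -31  (check: 192·21 + 130·(-31) = 2)
The row with r = 2 (the gcd) gives the Bezout coefficients s = 21, t = -31.
Result: 192 · (21) + 130 · (-31) = 2.

gcd(192, 130) = 2; s = 21, t = -31 (check: 192·21 + 130·(-31) = 2).


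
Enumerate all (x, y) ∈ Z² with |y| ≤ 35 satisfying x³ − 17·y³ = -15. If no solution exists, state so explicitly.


The equation is x³ - 17y³ = -15. For fixed y, x³ = 17·y³ − 15, so a solution requires the RHS to be a perfect cube.
Strategy: iterate y from -35 to 35, compute RHS = 17·y³ − 15, and check whether it is a (positive or negative) perfect cube.
Check small values of y:
  y = 0: RHS = -15 is not a perfect cube.
  y = 1: RHS = 2 is not a perfect cube.
  y = -1: RHS = -32 is not a perfect cube.
  y = 2: RHS = 121 is not a perfect cube.
  y = -2: RHS = -151 is not a perfect cube.
  y = 3: RHS = 444 is not a perfect cube.
  y = -3: RHS = -474 is not a perfect cube.
Continuing the search up to |y| = 35 finds no solutions either.
No (x, y) in the scanned range satisfies the equation.

No integer solutions with |y| ≤ 35.


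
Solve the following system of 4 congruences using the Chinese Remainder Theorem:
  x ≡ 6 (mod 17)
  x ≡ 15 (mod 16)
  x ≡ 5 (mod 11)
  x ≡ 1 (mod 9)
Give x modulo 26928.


Product of moduli M = 17 · 16 · 11 · 9 = 26928.
Merge one congruence at a time:
  Start: x ≡ 6 (mod 17).
  Combine with x ≡ 15 (mod 16); new modulus lcm = 272.
    Write x = 6 + 17·t and substitute into x ≡ 15 (mod 16): 17·t ≡ 15 − 6 = 9 (mod 16).
    Reduce coefficients mod 16: 1·t ≡ 9 (mod 16).
    So t ≡ 9 (mod 16).
    Then x = 6 + 17·9 = 159, valid modulo lcm(17, 16) = 272: x ≡ 159 (mod 272).
  Combine with x ≡ 5 (mod 11); new modulus lcm = 2992.
    Write x = 159 + 272·t and substitute into x ≡ 5 (mod 11): 272·t ≡ 5 − 159 = -154 (mod 11).
    Reduce coefficients mod 11: 8·t ≡ 0 (mod 11).
    The inverse of 8 mod 11 is 7 (since 8·7 = 56 = 5·11 + 1), so t ≡ 7·0 = 0 ≡ 0 (mod 11).
    Then x = 159 + 272·0 = 159, valid modulo lcm(272, 11) = 2992: x ≡ 159 (mod 2992).
  Combine with x ≡ 1 (mod 9); new modulus lcm = 26928.
    Write x = 159 + 2992·t and substitute into x ≡ 1 (mod 9): 2992·t ≡ 1 − 159 = -158 (mod 9).
    Reduce coefficients mod 9: 4·t ≡ 4 (mod 9).
    The inverse of 4 mod 9 is 7 (since 4·7 = 28 = 3·9 + 1), so t ≡ 7·4 = 28 ≡ 1 (mod 9).
    Then x = 159 + 2992·1 = 3151, valid modulo lcm(2992, 9) = 26928: x ≡ 3151 (mod 26928).
Verify against each original: 3151 mod 17 = 6, 3151 mod 16 = 15, 3151 mod 11 = 5, 3151 mod 9 = 1.

x ≡ 3151 (mod 26928).


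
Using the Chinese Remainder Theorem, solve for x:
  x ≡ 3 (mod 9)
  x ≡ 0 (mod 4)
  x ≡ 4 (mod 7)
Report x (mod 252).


Moduli 9, 4, 7 are pairwise coprime; by CRT there is a unique solution modulo M = 9 · 4 · 7 = 252.
Solve pairwise, accumulating the modulus:
  Start with x ≡ 3 (mod 9).
  Combine with x ≡ 0 (mod 4): since gcd(9, 4) = 1, we get a unique residue mod 36.
    Write x = 3 + 9·t and substitute into x ≡ 0 (mod 4): 9·t ≡ 0 − 3 = -3 (mod 4).
    Reduce coefficients mod 4: 1·t ≡ 1 (mod 4).
    So t ≡ 1 (mod 4).
    Then x = 3 + 9·1 = 12, valid modulo lcm(9, 4) = 36: x ≡ 12 (mod 36).
  Combine with x ≡ 4 (mod 7): since gcd(36, 7) = 1, we get a unique residue mod 252.
    Write x = 12 + 36·t and substitute into x ≡ 4 (mod 7): 36·t ≡ 4 − 12 = -8 (mod 7).
    Reduce coefficients mod 7: 1·t ≡ 6 (mod 7).
    So t ≡ 6 (mod 7).
    Then x = 12 + 36·6 = 228, valid modulo lcm(36, 7) = 252: x ≡ 228 (mod 252).
Verify: 228 mod 9 = 3 ✓, 228 mod 4 = 0 ✓, 228 mod 7 = 4 ✓.

x ≡ 228 (mod 252).


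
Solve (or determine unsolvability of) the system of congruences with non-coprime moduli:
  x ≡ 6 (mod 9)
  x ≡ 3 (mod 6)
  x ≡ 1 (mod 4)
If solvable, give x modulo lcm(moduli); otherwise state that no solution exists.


Moduli 9, 6, 4 are not pairwise coprime, so CRT works modulo lcm(m_i) when all pairwise compatibility conditions hold.
Pairwise compatibility: gcd(m_i, m_j) must divide a_i - a_j for every pair.
Merge one congruence at a time:
  Start: x ≡ 6 (mod 9).
  Combine with x ≡ 3 (mod 6): gcd(9, 6) = 3; 3 - 6 = -3, which IS divisible by 3, so compatible.
    Write x = 6 + 9·t and substitute into x ≡ 3 (mod 6): 9·t ≡ 3 − 6 = -3 (mod 6).
    Divide the congruence (and modulus) by g = 3: 3·t ≡ -1 (mod 2).
    Reduce coefficients mod 2: 1·t ≡ 1 (mod 2).
    So t ≡ 1 (mod 2).
    Then x = 6 + 9·1 = 15, valid modulo lcm(9, 6) = 18: x ≡ 15 (mod 18).
  Combine with x ≡ 1 (mod 4): gcd(18, 4) = 2; 1 - 15 = -14, which IS divisible by 2, so compatible.
    Write x = 15 + 18·t and substitute into x ≡ 1 (mod 4): 18·t ≡ 1 − 15 = -14 (mod 4).
    Divide the congruence (and modulus) by g = 2: 9·t ≡ -7 (mod 2).
    Reduce coefficients mod 2: 1·t ≡ 1 (mod 2).
    So t ≡ 1 (mod 2).
    Then x = 15 + 18·1 = 33, valid modulo lcm(18, 4) = 36: x ≡ 33 (mod 36).
Verify: 33 mod 9 = 6, 33 mod 6 = 3, 33 mod 4 = 1.

x ≡ 33 (mod 36).


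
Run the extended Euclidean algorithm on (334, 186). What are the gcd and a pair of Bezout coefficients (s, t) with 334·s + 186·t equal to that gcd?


Euclidean algorithm on (334, 186) — divide until remainder is 0:
  334 = 1 · 186 + 148
  186 = 1 · 148 + 38
  148 = 3 · 38 + 34
  38 = 1 · 34 + 4
  34 = 8 · 4 + 2
  4 = 2 · 2 + 0
gcd(334, 186) = 2.
Track Bezout coefficients alongside the remainders: start with r₀ = 334 = a·1 + b·0 (s = 1, t = 0) and r₁ = 186 = a·0 + b·1 (s = 0, t = 1); each new remainder r_{k+1} = r_{k-1} − q_k·r_k inherits s_{k+1} = s_{k-1} − q_k·s_k, t_{k+1} = t_{k-1} − q_k·t_k, so r_k = a·s_k + b·t_k at every step:
  q = 1: r = 148, s = 1 − 1·0 = 1, t = 0 − 1·1 = -1  (check: 334·1 + 186·(-1) = 148)
  q = 1: r = 38, s = 0 − 1·1 = -1, t = 1 − 1·(-1) = 2  (check: 334·(-1) + 186·2 = 38)
  q = 3: r = 34, s = 1 − 3·(-1) = 4, t = -1 − 3·2 = -7  (check: 334·4 + 186·(-7) = 34)
  q = 1: r = 4, s = -1 − 1·4 = -5, t = 2 − 1·(-7) = 9  (check: 334·(-5) + 186·9 = 4)
  q = 8: r = 2, s = 4 − 8·(-5) = 44, t = -7 − 8·9 = -79  (check: 334·44 + 186·(-79) = 2)
The row with r = 2 (the gcd) gives the Bezout coefficients s = 44, t = -79.
Result: 334 · (44) + 186 · (-79) = 2.

gcd(334, 186) = 2; s = 44, t = -79 (check: 334·44 + 186·(-79) = 2).


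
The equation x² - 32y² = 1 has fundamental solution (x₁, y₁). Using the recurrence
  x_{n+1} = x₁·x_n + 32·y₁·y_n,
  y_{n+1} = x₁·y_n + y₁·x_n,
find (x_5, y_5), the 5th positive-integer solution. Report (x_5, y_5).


Step 1: Find the fundamental solution (x₁, y₁) of x² - 32y² = 1.
  Expand √32 as a continued fraction. a₀ = ⌊√32⌋ = 5; iterate m_{k+1} = d_k·a_k − m_k, d_{k+1} = (32 − m_{k+1}²)/d_k, a_{k+1} = ⌊(a₀ + m_{k+1})/d_{k+1}⌋ (starting m₀ = 0, d₀ = 1), with convergents p_k = a_k·p_{k-1} + p_{k-2}, q_k = a_k·q_{k-1} + q_{k-2} (p₋₁ = 1, q₋₁ = 0):
  k = 0: a₀ = 5; p₀/q₀ = 5/1; p₀² − 32·q₀² = 25 − 32 = -7.
  k = 1: m = 5, d = 7, a = ⌊(5 + 5)/7⌋ = 1; p/q = (1·5 + 1)/(1·1 + 0) = 6/1; p² − 32·q² = 36 − 32 = 4.
  k = 2: m = 2, d = 4, a = ⌊(5 + 2)/4⌋ = 1; p/q = (1·6 + 5)/(1·1 + 1) = 11/2; p² − 32·q² = 121 − 128 = -7.
  k = 3: m = 2, d = 7, a = ⌊(5 + 2)/7⌋ = 1; p/q = (1·11 + 6)/(1·2 + 1) = 17/3; p² − 32·q² = 289 − 288 = 1.
  The first convergent with p² − 32·q² = 1 gives the fundamental solution (x₁, y₁) = (17, 3).
Step 2: Apply the recurrence (x_{n+1}, y_{n+1}) = (x₁x_n + 32y₁y_n, x₁y_n + y₁x_n) repeatedly.
  From (x_1, y_1) = (17, 3): x_2 = 17·17 + 32·3·3 = 577; y_2 = 17·3 + 3·17 = 102.
  From (x_2, y_2) = (577, 102): x_3 = 17·577 + 32·3·102 = 19601; y_3 = 17·102 + 3·577 = 3465.
  From (x_3, y_3) = (19601, 3465): x_4 = 17·19601 + 32·3·3465 = 665857; y_4 = 17·3465 + 3·19601 = 117708.
  From (x_4, y_4) = (665857, 117708): x_5 = 17·665857 + 32·3·117708 = 22619537; y_5 = 17·117708 + 3·665857 = 3998607.
Step 3: Verify x_5² - 32·y_5² = 511643454094369 - 511643454094368 = 1 (should be 1). ✓

(x_1, y_1) = (17, 3); (x_5, y_5) = (22619537, 3998607).


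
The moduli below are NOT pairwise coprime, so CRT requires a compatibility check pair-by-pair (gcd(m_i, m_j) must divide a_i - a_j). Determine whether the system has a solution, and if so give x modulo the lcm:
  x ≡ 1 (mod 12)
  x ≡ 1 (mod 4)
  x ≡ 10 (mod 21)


Moduli 12, 4, 21 are not pairwise coprime, so CRT works modulo lcm(m_i) when all pairwise compatibility conditions hold.
Pairwise compatibility: gcd(m_i, m_j) must divide a_i - a_j for every pair.
Merge one congruence at a time:
  Start: x ≡ 1 (mod 12).
  Combine with x ≡ 1 (mod 4): gcd(12, 4) = 4; 1 - 1 = 0, which IS divisible by 4, so compatible.
    Write x = 1 + 12·t and substitute into x ≡ 1 (mod 4): 12·t ≡ 1 − 1 = 0 (mod 4).
    Divide the congruence (and modulus) by g = 4: 3·t ≡ 0 (mod 1).
    Modulo 1 every t works; take t = 0.
    Then x = 1 + 12·0 = 1, valid modulo lcm(12, 4) = 12: x ≡ 1 (mod 12).
  Combine with x ≡ 10 (mod 21): gcd(12, 21) = 3; 10 - 1 = 9, which IS divisible by 3, so compatible.
    Write x = 1 + 12·t and substitute into x ≡ 10 (mod 21): 12·t ≡ 10 − 1 = 9 (mod 21).
    Divide the congruence (and modulus) by g = 3: 4·t ≡ 3 (mod 7).
    The inverse of 4 mod 7 is 2 (since 4·2 = 8 = 1·7 + 1), so t ≡ 2·3 = 6 ≡ 6 (mod 7).
    Then x = 1 + 12·6 = 73, valid modulo lcm(12, 21) = 84: x ≡ 73 (mod 84).
Verify: 73 mod 12 = 1, 73 mod 4 = 1, 73 mod 21 = 10.

x ≡ 73 (mod 84).


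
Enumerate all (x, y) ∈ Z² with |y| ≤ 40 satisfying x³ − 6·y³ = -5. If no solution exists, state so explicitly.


The equation is x³ - 6y³ = -5. For fixed y, x³ = 6·y³ − 5, so a solution requires the RHS to be a perfect cube.
Strategy: iterate y from -40 to 40, compute RHS = 6·y³ − 5, and check whether it is a (positive or negative) perfect cube.
Check small values of y:
  y = 0: RHS = -5 is not a perfect cube.
  y = 1: RHS = 1 = (1)³ ⇒ x = 1 works.
  y = -1: RHS = -11 is not a perfect cube.
  y = 2: RHS = 43 is not a perfect cube.
  y = -2: RHS = -53 is not a perfect cube.
  y = 3: RHS = 157 is not a perfect cube.
  y = -3: RHS = -167 is not a perfect cube.
Continuing the search up to |y| = 40 finds no further solutions beyond those listed.
Collected solutions: (1, 1).

Solutions (with |y| ≤ 40): (1, 1).


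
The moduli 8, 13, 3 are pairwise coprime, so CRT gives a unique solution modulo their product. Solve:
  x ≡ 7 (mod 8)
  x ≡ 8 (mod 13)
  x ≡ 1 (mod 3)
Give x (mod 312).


Moduli 8, 13, 3 are pairwise coprime; by CRT there is a unique solution modulo M = 8 · 13 · 3 = 312.
Solve pairwise, accumulating the modulus:
  Start with x ≡ 7 (mod 8).
  Combine with x ≡ 8 (mod 13): since gcd(8, 13) = 1, we get a unique residue mod 104.
    Write x = 7 + 8·t and substitute into x ≡ 8 (mod 13): 8·t ≡ 8 − 7 = 1 (mod 13).
    The inverse of 8 mod 13 is 5 (since 8·5 = 40 = 3·13 + 1), so t ≡ 5·1 = 5 ≡ 5 (mod 13).
    Then x = 7 + 8·5 = 47, valid modulo lcm(8, 13) = 104: x ≡ 47 (mod 104).
  Combine with x ≡ 1 (mod 3): since gcd(104, 3) = 1, we get a unique residue mod 312.
    Write x = 47 + 104·t and substitute into x ≡ 1 (mod 3): 104·t ≡ 1 − 47 = -46 (mod 3).
    Reduce coefficients mod 3: 2·t ≡ 2 (mod 3).
    The inverse of 2 mod 3 is 2 (since 2·2 = 4 = 1·3 + 1), so t ≡ 2·2 = 4 ≡ 1 (mod 3).
    Then x = 47 + 104·1 = 151, valid modulo lcm(104, 3) = 312: x ≡ 151 (mod 312).
Verify: 151 mod 8 = 7 ✓, 151 mod 13 = 8 ✓, 151 mod 3 = 1 ✓.

x ≡ 151 (mod 312).


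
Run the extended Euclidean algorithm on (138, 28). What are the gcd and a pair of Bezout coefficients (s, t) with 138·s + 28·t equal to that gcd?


Euclidean algorithm on (138, 28) — divide until remainder is 0:
  138 = 4 · 28 + 26
  28 = 1 · 26 + 2
  26 = 13 · 2 + 0
gcd(138, 28) = 2.
Track Bezout coefficients alongside the remainders: start with r₀ = 138 = a·1 + b·0 (s = 1, t = 0) and r₁ = 28 = a·0 + b·1 (s = 0, t = 1); each new remainder r_{k+1} = r_{k-1} − q_k·r_k inherits s_{k+1} = s_{k-1} − q_k·s_k, t_{k+1} = t_{k-1} − q_k·t_k, so r_k = a·s_k + b·t_k at every step:
  q = 4: r = 26, s = 1 − 4·0 = 1, t = 0 − 4·1 = -4  (check: 138·1 + 28·(-4) = 26)
  q = 1: r = 2, s = 0 − 1·1 = -1, t = 1 − 1·(-4) = 5  (check: 138·(-1) + 28·5 = 2)
The row with r = 2 (the gcd) gives the Bezout coefficients s = -1, t = 5.
Result: 138 · (-1) + 28 · (5) = 2.

gcd(138, 28) = 2; s = -1, t = 5 (check: 138·(-1) + 28·5 = 2).


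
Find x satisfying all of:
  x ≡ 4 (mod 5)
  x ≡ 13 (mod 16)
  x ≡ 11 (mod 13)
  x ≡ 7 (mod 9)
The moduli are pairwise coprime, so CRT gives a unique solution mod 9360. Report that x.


Product of moduli M = 5 · 16 · 13 · 9 = 9360.
Merge one congruence at a time:
  Start: x ≡ 4 (mod 5).
  Combine with x ≡ 13 (mod 16); new modulus lcm = 80.
    Write x = 4 + 5·t and substitute into x ≡ 13 (mod 16): 5·t ≡ 13 − 4 = 9 (mod 16).
    The inverse of 5 mod 16 is 13 (since 5·13 = 65 = 4·16 + 1), so t ≡ 13·9 = 117 ≡ 5 (mod 16).
    Then x = 4 + 5·5 = 29, valid modulo lcm(5, 16) = 80: x ≡ 29 (mod 80).
  Combine with x ≡ 11 (mod 13); new modulus lcm = 1040.
    Write x = 29 + 80·t and substitute into x ≡ 11 (mod 13): 80·t ≡ 11 − 29 = -18 (mod 13).
    Reduce coefficients mod 13: 2·t ≡ 8 (mod 13).
    The inverse of 2 mod 13 is 7 (since 2·7 = 14 = 1·13 + 1), so t ≡ 7·8 = 56 ≡ 4 (mod 13).
    Then x = 29 + 80·4 = 349, valid modulo lcm(80, 13) = 1040: x ≡ 349 (mod 1040).
  Combine with x ≡ 7 (mod 9); new modulus lcm = 9360.
    Write x = 349 + 1040·t and substitute into x ≡ 7 (mod 9): 1040·t ≡ 7 − 349 = -342 (mod 9).
    Reduce coefficients mod 9: 5·t ≡ 0 (mod 9).
    The inverse of 5 mod 9 is 2 (since 5·2 = 10 = 1·9 + 1), so t ≡ 2·0 = 0 ≡ 0 (mod 9).
    Then x = 349 + 1040·0 = 349, valid modulo lcm(1040, 9) = 9360: x ≡ 349 (mod 9360).
Verify against each original: 349 mod 5 = 4, 349 mod 16 = 13, 349 mod 13 = 11, 349 mod 9 = 7.

x ≡ 349 (mod 9360).
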